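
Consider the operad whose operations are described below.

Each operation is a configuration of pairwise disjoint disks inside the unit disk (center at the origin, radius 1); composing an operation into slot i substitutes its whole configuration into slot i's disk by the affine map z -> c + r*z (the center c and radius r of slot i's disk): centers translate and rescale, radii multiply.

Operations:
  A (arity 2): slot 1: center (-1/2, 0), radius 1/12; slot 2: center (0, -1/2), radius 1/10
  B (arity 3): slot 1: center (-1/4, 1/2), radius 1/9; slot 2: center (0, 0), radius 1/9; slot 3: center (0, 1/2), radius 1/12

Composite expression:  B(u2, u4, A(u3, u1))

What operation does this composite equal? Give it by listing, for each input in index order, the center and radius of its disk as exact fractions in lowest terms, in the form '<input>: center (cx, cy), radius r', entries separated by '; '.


u1: center (0, 11/24), radius 1/120; u2: center (-1/4, 1/2), radius 1/9; u3: center (-1/24, 1/2), radius 1/144; u4: center (0, 0), radius 1/9

Each u-disk chains the slot maps above it in B; radii multiply.
input u2: composing its 1 substitution step yields center (-1/4, 1/2), radius 1/9
input u4: composing its 1 substitution step yields center (0, 0), radius 1/9
input u3: composing its 2 substitution steps yields center (-1/24, 1/2), radius 1/144
input u1: composing its 2 substitution steps yields center (0, 11/24), radius 1/120


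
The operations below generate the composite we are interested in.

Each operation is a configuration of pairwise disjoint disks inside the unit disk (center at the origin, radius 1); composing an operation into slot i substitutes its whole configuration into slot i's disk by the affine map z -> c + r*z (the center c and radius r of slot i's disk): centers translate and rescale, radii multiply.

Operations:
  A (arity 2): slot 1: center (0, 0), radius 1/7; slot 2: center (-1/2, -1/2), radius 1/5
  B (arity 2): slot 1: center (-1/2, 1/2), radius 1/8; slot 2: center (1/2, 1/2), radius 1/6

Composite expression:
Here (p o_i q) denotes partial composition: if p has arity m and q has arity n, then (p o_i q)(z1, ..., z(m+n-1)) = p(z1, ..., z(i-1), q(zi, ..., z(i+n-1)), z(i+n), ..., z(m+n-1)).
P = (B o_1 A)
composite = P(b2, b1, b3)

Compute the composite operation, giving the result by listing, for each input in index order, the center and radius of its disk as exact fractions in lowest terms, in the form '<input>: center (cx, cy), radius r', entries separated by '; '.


b1: center (-9/16, 7/16), radius 1/40; b2: center (-1/2, 1/2), radius 1/56; b3: center (1/2, 1/2), radius 1/6

Only the slot chain above each b matters under B; compose those maps.
b2 passes through 2 substitutions, ending at center (-1/2, 1/2), radius 1/56
b1 passes through 2 substitutions, ending at center (-9/16, 7/16), radius 1/40
b3 passes through 1 substitution, ending at center (1/2, 1/2), radius 1/6


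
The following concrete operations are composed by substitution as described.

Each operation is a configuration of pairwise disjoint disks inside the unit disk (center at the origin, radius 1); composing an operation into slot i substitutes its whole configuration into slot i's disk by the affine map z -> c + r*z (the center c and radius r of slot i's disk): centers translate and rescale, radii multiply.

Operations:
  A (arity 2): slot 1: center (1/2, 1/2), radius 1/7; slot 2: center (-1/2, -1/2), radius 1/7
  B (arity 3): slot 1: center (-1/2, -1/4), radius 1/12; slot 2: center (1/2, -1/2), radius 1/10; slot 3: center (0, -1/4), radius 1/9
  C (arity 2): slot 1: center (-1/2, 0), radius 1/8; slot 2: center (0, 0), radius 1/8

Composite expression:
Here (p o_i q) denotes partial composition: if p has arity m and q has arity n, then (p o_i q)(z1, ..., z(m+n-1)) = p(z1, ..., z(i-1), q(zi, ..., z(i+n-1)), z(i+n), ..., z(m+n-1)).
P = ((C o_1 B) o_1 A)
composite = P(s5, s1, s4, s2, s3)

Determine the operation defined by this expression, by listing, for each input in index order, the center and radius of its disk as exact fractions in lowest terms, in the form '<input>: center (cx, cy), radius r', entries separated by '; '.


s1: center (-109/192, -7/192), radius 1/672; s2: center (-1/2, -1/32), radius 1/72; s3: center (0, 0), radius 1/8; s4: center (-7/16, -1/16), radius 1/80; s5: center (-107/192, -5/192), radius 1/672

Each s-disk chains the slot maps above it in C; radii multiply.
s5: after 3 affine steps, its disk has center (-107/192, -5/192), radius 1/672
s1: after 3 affine steps, its disk has center (-109/192, -7/192), radius 1/672
s4: after 2 affine steps, its disk has center (-7/16, -1/16), radius 1/80
s2: after 2 affine steps, its disk has center (-1/2, -1/32), radius 1/72
s3: after 1 affine step, its disk has center (0, 0), radius 1/8


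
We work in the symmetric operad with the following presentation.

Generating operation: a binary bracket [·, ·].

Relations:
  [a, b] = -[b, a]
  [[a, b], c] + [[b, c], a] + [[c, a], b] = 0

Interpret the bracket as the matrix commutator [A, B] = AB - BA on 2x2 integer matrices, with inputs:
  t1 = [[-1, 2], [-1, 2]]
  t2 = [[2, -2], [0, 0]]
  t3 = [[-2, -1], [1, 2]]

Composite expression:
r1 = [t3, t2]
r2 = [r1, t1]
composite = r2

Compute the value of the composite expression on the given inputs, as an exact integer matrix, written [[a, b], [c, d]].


[[-14, 38], [-2, 14]]

[t3, t2] = [[2, 10], [2, -2]]
[[t3, t2], t1] = [[-14, 38], [-2, 14]]


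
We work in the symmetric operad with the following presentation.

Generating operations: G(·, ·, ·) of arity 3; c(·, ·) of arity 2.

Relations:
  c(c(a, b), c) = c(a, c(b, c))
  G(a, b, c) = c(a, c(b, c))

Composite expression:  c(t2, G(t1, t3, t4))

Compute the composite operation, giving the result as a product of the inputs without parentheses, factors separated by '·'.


t2 · t1 · t3 · t4

Under associativity of c, the answer is the t's in reading order.
G(t1, t3, t4) flattens to t1 · t3 · t4
c(t2, G(t1, t3, t4)) flattens to t2 · t1 · t3 · t4


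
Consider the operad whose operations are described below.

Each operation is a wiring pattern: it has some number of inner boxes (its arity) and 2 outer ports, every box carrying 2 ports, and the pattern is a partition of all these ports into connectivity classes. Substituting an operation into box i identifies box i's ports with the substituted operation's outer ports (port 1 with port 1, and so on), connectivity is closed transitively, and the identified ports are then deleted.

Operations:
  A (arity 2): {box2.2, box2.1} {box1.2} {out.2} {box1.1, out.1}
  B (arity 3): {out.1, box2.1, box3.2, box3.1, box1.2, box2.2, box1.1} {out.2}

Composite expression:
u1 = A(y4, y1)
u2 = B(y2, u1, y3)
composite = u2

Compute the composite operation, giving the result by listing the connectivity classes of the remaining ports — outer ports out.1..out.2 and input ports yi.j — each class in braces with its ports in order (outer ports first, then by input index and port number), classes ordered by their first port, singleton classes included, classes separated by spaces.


Treat the ports identified at B as solder joints: merge, then drop.
through A, on inputs (y4, y1): {out.1, y4.1} {out.2} {y1.1, y1.2} {y4.2} (out.j = stage outer ports)
through B, on inputs (y2, y4, y1, y3): {out.1, y2.1, y2.2, y3.1, y3.2, y4.1} {out.2} {y1.1, y1.2} {y4.2} (out.j = stage outer ports)

{out.1, y2.1, y2.2, y3.1, y3.2, y4.1} {out.2} {y1.1, y1.2} {y4.2}


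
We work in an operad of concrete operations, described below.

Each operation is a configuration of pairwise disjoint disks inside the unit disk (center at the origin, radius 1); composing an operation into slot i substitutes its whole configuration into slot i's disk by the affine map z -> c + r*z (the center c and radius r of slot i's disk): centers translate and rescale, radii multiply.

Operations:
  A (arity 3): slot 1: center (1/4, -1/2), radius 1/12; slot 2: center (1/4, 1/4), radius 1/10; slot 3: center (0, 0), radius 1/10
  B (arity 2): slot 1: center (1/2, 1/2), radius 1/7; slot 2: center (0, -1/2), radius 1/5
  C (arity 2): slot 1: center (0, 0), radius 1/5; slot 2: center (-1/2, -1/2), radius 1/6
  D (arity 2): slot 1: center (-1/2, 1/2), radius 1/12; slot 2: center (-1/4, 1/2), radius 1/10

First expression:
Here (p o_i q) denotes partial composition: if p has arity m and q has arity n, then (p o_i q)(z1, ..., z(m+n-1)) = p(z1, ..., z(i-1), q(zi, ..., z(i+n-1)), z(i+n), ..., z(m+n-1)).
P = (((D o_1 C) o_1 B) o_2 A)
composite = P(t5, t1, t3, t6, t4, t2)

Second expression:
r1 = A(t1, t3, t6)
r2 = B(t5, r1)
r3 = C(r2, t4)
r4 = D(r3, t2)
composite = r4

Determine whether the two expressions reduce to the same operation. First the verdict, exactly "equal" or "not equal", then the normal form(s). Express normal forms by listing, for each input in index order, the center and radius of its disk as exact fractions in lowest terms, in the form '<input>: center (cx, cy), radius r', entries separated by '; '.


equal; both compose to t1: center (-599/1200, 49/100), radius 1/3600; t2: center (-1/4, 1/2), radius 1/10; t3: center (-599/1200, 197/400), radius 1/3000; t4: center (-13/24, 11/24), radius 1/72; t5: center (-59/120, 61/120), radius 1/420; t6: center (-1/2, 59/120), radius 1/3000


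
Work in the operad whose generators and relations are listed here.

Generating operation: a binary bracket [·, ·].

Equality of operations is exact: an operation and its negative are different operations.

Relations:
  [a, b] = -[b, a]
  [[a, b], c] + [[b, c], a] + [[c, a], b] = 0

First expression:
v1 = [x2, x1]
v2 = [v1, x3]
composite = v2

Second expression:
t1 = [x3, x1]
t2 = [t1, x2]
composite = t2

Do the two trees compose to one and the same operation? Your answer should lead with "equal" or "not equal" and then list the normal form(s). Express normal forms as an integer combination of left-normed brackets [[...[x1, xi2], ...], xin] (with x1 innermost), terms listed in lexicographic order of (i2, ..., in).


The first composite normalizes to -[[x1, x2], x3]
The second composite normalizes to -[[x1, x3], x2]
The forms do not match — not equal.

not equal; first: -[[x1, x2], x3]; second: -[[x1, x3], x2]


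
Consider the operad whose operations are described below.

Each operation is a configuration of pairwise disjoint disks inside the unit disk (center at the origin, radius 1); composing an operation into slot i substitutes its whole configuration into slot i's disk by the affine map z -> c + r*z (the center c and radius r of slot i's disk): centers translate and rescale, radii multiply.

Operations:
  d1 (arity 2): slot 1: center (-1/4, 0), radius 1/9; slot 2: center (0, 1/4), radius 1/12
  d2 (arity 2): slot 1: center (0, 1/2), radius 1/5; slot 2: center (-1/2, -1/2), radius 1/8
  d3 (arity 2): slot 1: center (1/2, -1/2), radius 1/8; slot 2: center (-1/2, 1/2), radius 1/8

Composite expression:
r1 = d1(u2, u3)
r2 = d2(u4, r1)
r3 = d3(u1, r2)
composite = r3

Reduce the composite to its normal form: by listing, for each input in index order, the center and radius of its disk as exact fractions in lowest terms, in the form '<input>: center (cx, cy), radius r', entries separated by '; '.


Each u-disk chains the slot maps above it in d3; radii multiply.
tracing u1 down its 1-map path: center (1/2, -1/2), radius 1/8
tracing u4 down its 2-map path: center (-1/2, 9/16), radius 1/40
tracing u2 down its 3-map path: center (-145/256, 7/16), radius 1/576
tracing u3 down its 3-map path: center (-9/16, 113/256), radius 1/768

u1: center (1/2, -1/2), radius 1/8; u2: center (-145/256, 7/16), radius 1/576; u3: center (-9/16, 113/256), radius 1/768; u4: center (-1/2, 9/16), radius 1/40


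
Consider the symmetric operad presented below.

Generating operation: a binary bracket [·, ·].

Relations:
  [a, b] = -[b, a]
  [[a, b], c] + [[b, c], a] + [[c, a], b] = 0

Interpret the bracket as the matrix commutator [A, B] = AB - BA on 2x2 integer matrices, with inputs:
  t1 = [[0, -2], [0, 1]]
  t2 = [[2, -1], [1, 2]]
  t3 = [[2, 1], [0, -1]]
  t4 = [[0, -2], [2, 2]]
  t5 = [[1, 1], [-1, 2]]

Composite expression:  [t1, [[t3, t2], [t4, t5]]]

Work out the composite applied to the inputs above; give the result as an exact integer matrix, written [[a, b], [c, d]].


[[-16, 8], [8, 16]]

[t3, t2] = [[1, -3], [-3, -1]]
[t4, t5] = [[0, -4], [-4, 0]]
[[t3, t2], [t4, t5]] = [[0, -8], [8, 0]]
[t1, [[t3, t2], [t4, t5]]] = [[-16, 8], [8, 16]]


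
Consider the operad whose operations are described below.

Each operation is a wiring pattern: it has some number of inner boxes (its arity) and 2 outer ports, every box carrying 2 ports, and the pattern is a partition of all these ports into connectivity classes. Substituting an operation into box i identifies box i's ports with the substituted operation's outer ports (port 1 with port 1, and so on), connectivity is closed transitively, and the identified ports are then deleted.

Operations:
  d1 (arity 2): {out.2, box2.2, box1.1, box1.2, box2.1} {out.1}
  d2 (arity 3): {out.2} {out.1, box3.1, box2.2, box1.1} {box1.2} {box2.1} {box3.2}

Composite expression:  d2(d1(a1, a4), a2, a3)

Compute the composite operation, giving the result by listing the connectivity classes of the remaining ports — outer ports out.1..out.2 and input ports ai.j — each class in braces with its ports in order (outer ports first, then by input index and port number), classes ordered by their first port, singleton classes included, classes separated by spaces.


{out.1, a2.2, a3.1} {out.2} {a1.1, a1.2, a4.1, a4.2} {a2.1} {a3.2}

Substituting into d2 glues patterns; closure does the rest.
composing d1 on (a1, a4), with out.j its own outer ports: {out.1} {out.2, a1.1, a1.2, a4.1, a4.2}
composing d2 on (a1, a4, a2, a3), with out.j its own outer ports: {out.1, a2.2, a3.1} {out.2} {a1.1, a1.2, a4.1, a4.2} {a2.1} {a3.2}


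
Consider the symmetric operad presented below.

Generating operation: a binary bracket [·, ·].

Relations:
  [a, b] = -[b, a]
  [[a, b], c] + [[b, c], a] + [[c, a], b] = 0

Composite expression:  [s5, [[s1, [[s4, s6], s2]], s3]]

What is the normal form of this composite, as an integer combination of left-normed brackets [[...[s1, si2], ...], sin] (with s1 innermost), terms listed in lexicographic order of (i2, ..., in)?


Expand each bracket as ab - ba; the s1-initial words give the coefficients.
Composite bracket: [s5, [[s1, [[s4, s6], s2]], s3]]
The bracket unfolds into 32 signed words via [a, b] = ab - ba (2^5 = 32).
Only words starting with s1 matter:
  word s1s2s4s6s3s5 has sign +1, contributing +[[[[[s1, s2], s4], s6], s3], s5]
  word s1s2s6s4s3s5 has sign -1, contributing -[[[[[s1, s2], s6], s4], s3], s5]
  word s1s4s6s2s3s5 has sign -1, contributing -[[[[[s1, s4], s6], s2], s3], s5]
  word s1s6s4s2s3s5 has sign +1, contributing +[[[[[s1, s6], s4], s2], s3], s5]

[[[[[s1, s2], s4], s6], s3], s5] - [[[[[s1, s2], s6], s4], s3], s5] - [[[[[s1, s4], s6], s2], s3], s5] + [[[[[s1, s6], s4], s2], s3], s5]


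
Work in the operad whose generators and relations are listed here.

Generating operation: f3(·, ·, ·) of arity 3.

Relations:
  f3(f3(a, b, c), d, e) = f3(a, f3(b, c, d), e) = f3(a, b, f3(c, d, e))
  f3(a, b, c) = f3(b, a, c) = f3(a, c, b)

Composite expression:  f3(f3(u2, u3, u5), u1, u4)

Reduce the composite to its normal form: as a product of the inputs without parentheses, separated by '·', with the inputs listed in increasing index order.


u1 · u2 · u3 · u4 · u5

Reordering under f3 is free, so list the u-inputs canonically.
f3(u2, u3, u5) collapses to u2 · u3 · u5
f3(f3(u2, u3, u5), u1, u4) collapses to u2 · u3 · u5 · u1 · u4
rearranged into index order: u1 · u2 · u3 · u4 · u5


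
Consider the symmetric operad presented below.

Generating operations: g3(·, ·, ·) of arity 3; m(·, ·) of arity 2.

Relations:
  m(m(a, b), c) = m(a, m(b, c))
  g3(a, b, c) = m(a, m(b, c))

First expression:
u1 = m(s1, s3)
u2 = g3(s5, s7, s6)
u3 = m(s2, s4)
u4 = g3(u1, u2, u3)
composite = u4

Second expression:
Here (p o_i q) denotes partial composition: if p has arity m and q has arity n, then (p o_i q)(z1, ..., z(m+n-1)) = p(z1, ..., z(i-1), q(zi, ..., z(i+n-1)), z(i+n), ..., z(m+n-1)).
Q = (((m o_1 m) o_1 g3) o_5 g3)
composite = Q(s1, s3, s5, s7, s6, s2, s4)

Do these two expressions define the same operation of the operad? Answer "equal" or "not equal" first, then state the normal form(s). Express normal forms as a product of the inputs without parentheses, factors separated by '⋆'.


equal; the common form is s1 ⋆ s3 ⋆ s5 ⋆ s7 ⋆ s6 ⋆ s2 ⋆ s4

The first expression reduces to s1 ⋆ s3 ⋆ s5 ⋆ s7 ⋆ s6 ⋆ s2 ⋆ s4
The second expression reduces to s1 ⋆ s3 ⋆ s5 ⋆ s7 ⋆ s6 ⋆ s2 ⋆ s4
Same normal form: equal.


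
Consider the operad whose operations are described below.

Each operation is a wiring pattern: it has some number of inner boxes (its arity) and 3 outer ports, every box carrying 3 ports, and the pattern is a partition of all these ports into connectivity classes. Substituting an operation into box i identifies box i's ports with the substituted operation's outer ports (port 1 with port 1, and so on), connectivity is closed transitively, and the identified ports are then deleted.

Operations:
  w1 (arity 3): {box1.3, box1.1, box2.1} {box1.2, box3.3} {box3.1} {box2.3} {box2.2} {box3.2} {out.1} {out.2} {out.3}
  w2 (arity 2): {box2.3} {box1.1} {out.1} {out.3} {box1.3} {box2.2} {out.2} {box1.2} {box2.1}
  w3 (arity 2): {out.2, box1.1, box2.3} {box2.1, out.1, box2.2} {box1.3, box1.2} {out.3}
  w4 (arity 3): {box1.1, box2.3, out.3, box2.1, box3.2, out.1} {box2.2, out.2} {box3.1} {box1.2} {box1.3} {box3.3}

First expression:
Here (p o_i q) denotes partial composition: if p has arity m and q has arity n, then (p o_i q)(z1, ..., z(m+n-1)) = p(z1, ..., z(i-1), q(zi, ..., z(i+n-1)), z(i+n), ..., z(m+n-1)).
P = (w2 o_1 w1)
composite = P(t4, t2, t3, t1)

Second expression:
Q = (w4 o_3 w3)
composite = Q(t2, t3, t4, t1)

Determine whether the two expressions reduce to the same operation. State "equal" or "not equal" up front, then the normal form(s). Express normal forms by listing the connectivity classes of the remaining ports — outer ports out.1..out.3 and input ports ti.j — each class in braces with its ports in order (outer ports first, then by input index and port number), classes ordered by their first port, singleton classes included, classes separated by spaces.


The first expression, normalized: {out.1} {out.2} {out.3} {t1.1} {t1.2} {t1.3} {t2.1, t4.1, t4.3} {t2.2} {t2.3} {t3.1} {t3.2} {t3.3, t4.2}
The second expression, normalized: {out.1, out.3, t1.3, t2.1, t3.1, t3.3, t4.1} {out.2, t3.2} {t1.1, t1.2} {t2.2} {t2.3} {t4.2, t4.3}
Different reductions; not equal.

not equal; first: {out.1} {out.2} {out.3} {t1.1} {t1.2} {t1.3} {t2.1, t4.1, t4.3} {t2.2} {t2.3} {t3.1} {t3.2} {t3.3, t4.2}; second: {out.1, out.3, t1.3, t2.1, t3.1, t3.3, t4.1} {out.2, t3.2} {t1.1, t1.2} {t2.2} {t2.3} {t4.2, t4.3}


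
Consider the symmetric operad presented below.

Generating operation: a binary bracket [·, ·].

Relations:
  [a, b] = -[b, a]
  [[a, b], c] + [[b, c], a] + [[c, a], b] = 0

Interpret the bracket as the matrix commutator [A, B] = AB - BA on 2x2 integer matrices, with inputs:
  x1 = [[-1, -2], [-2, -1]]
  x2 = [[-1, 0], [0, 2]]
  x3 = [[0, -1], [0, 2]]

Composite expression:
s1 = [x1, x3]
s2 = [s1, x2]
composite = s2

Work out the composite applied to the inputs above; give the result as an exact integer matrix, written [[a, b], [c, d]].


[[0, -12], [-12, 0]]

[x1, x3] = [[-2, -4], [4, 2]]
[[x1, x3], x2] = [[0, -12], [-12, 0]]


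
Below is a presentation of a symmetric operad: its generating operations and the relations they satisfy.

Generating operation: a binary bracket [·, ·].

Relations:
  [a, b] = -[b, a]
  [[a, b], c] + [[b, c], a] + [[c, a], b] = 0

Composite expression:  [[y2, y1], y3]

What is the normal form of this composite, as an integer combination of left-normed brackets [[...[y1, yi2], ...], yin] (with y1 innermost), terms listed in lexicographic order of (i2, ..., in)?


-[[y1, y2], y3]


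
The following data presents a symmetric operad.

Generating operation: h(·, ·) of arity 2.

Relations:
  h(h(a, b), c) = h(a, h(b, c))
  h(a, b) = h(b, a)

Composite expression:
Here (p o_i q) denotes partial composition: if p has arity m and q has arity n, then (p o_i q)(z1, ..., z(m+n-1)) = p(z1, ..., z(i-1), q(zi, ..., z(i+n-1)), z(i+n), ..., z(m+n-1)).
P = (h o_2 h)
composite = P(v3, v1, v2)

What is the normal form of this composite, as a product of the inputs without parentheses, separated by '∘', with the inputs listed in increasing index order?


Both nesting and order wash out for h; what remains is which v's occur.
h(v1, v2) collapses to v1 ∘ v2
h(v3, h(v1, v2)) collapses to v3 ∘ v1 ∘ v2
commutativity sorts the factors: v1 ∘ v2 ∘ v3

v1 ∘ v2 ∘ v3


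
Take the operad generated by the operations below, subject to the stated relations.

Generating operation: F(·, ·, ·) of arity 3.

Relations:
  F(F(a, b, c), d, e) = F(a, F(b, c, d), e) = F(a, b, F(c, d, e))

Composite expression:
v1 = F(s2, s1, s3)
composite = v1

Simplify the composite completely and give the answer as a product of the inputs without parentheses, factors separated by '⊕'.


s2 ⊕ s1 ⊕ s3

The F-tree's shape is irrelevant; the s-reading-order decides.
F(s2, s1, s3) flattens to s2 ⊕ s1 ⊕ s3


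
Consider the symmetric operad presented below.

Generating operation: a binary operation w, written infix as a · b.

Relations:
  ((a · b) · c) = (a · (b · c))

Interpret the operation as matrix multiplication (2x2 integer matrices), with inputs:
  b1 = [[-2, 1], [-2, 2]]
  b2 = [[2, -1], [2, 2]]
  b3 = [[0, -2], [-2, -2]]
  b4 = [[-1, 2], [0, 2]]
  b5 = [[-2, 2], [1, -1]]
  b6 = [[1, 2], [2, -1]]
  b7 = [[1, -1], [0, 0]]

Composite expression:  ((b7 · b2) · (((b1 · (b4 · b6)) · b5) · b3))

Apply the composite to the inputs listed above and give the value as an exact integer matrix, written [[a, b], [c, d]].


[[0, 0], [0, 0]]

(b7 · b2) = [[0, -3], [0, 0]]
(b4 · b6) = [[3, -4], [4, -2]]
(b1 · (b4 · b6)) = [[-2, 6], [2, 4]]
((b1 · (b4 · b6)) · b5) = [[10, -10], [0, 0]]
(((b1 · (b4 · b6)) · b5) · b3) = [[20, 0], [0, 0]]
((b7 · b2) · (((b1 · (b4 · b6)) · b5) · b3)) = [[0, 0], [0, 0]]


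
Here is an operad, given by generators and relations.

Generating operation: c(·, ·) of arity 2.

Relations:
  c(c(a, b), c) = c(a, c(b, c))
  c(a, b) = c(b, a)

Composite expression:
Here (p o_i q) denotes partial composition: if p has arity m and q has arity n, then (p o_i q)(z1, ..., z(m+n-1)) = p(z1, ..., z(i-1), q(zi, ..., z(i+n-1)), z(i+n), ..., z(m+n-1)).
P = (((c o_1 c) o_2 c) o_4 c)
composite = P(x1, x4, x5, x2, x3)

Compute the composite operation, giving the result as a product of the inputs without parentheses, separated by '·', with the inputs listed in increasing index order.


Shape and order are irrelevant to c; the x-input set decides.
c(x4, x5) reduces to x4 · x5
c(x1, c(x4, x5)) reduces to x1 · x4 · x5
c(x2, x3) reduces to x2 · x3
c(c(x1, c(x4, x5)), c(x2, x3)) reduces to x1 · x4 · x5 · x2 · x3
rearranged into index order: x1 · x2 · x3 · x4 · x5

x1 · x2 · x3 · x4 · x5


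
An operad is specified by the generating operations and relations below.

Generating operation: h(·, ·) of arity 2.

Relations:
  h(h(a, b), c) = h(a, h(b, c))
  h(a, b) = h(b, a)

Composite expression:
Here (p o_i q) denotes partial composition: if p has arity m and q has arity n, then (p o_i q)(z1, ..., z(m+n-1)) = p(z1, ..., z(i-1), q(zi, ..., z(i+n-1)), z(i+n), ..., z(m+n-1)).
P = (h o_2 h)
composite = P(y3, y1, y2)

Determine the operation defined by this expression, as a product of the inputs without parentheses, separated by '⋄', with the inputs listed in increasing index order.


y1 ⋄ y2 ⋄ y3

Key point: h commutes, so take the y-inputs in any fixed order.
h(y1, y2) flattens to y1 ⋄ y2
h(y3, h(y1, y2)) flattens to y3 ⋄ y1 ⋄ y2
sorting the factors by input index: y1 ⋄ y2 ⋄ y3


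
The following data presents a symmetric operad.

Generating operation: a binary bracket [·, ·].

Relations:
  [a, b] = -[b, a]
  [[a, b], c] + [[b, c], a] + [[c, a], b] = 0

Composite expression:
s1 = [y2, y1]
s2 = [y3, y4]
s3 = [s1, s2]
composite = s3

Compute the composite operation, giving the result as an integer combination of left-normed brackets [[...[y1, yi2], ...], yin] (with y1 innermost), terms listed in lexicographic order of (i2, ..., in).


Antisymmetry and Jacobi reduce to y1-anchored left-normed brackets.
Composite bracket: [[y2, y1], [y3, y4]]
Expanding via [a, b] = ab - ba: 8 signed words (2^3 = 8).
Keep just the words that open with y1:
  word y1y2y3y4 has sign -1, contributing -[[[y1, y2], y3], y4]
  word y1y2y4y3 has sign +1, contributing +[[[y1, y2], y4], y3]

-[[[y1, y2], y3], y4] + [[[y1, y2], y4], y3]


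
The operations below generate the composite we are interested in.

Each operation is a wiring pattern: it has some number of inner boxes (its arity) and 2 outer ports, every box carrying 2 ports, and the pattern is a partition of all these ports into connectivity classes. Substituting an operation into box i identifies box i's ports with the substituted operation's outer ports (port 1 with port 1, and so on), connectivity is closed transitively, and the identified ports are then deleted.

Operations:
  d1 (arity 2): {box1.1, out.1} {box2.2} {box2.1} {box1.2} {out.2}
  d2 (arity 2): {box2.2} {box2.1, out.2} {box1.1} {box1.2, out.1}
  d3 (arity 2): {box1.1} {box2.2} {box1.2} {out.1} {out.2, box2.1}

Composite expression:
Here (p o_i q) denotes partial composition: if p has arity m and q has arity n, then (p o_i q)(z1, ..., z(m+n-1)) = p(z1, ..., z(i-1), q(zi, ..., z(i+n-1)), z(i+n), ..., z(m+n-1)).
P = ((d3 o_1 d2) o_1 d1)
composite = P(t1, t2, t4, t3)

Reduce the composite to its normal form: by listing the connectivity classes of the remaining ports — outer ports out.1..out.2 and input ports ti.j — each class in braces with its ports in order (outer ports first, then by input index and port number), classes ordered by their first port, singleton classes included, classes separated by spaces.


{out.1} {out.2, t3.1} {t1.1} {t1.2} {t2.1} {t2.2} {t3.2} {t4.1} {t4.2}


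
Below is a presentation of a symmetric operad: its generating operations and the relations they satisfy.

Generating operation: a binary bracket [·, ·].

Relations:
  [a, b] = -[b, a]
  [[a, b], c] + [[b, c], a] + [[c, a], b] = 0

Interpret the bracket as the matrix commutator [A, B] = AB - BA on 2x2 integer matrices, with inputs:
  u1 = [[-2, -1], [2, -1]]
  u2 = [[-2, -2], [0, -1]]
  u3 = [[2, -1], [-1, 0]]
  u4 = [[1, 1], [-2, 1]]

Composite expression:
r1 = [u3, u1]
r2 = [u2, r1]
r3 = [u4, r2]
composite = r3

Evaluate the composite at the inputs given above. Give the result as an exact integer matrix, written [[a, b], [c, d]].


[u3, u1] = [[-3, -3], [-3, 3]]
[u2, [u3, u1]] = [[6, -9], [-3, -6]]
[u4, [u2, [u3, u1]]] = [[-21, -12], [-24, 21]]

[[-21, -12], [-24, 21]]


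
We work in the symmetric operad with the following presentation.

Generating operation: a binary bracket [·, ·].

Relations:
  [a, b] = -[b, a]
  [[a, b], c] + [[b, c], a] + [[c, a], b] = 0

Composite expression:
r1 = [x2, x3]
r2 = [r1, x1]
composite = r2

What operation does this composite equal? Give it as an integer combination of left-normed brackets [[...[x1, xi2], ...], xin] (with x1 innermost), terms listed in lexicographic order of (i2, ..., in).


In the tensor algebra, words opening x1 carry the x1-anchored form.
Composite bracket: [[x2, x3], x1]
The bracket unfolds into 4 signed words via [a, b] = ab - ba (2^2 = 4).
Collect the words opening with x1:
  the word x1x2x3 carries sign -1 and contributes -[[x1, x2], x3]
  the word x1x3x2 carries sign +1 and contributes +[[x1, x3], x2]

-[[x1, x2], x3] + [[x1, x3], x2]


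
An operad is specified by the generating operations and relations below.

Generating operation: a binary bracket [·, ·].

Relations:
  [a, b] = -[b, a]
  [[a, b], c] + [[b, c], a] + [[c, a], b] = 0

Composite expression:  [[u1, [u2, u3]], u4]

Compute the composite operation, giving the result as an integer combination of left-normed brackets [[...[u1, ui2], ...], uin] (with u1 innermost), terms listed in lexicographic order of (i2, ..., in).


[[[u1, u2], u3], u4] - [[[u1, u3], u2], u4]

A multilinear Lie element is pinned by u1-initial words (u1 innermost).
Composite bracket: [[u1, [u2, u3]], u4]
Full expansion: 8 signed words from ab - ba (2^3 = 8).
Keep just the words that open with u1:
  u1u2u3u4 appears with sign +1, giving the term +[[[u1, u2], u3], u4]
  u1u3u2u4 appears with sign -1, giving the term -[[[u1, u3], u2], u4]


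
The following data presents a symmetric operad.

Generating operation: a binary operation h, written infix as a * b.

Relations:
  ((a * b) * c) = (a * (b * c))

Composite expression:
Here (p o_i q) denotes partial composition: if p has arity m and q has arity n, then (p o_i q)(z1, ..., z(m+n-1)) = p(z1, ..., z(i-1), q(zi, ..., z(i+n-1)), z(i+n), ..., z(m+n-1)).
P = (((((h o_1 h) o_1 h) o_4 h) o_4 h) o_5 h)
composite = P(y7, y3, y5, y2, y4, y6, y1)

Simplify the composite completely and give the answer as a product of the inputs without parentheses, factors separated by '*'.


y7 * y3 * y5 * y2 * y4 * y6 * y1

Key point: h is associative — brackets drop, the y-order remains.
(y7 * y3) unparenthesizes to y7 * y3
((y7 * y3) * y5) unparenthesizes to y7 * y3 * y5
(y4 * y6) unparenthesizes to y4 * y6
(y2 * (y4 * y6)) unparenthesizes to y2 * y4 * y6
((y2 * (y4 * y6)) * y1) unparenthesizes to y2 * y4 * y6 * y1
(((y7 * y3) * y5) * ((y2 * (y4 * y6)) * y1)) unparenthesizes to y7 * y3 * y5 * y2 * y4 * y6 * y1


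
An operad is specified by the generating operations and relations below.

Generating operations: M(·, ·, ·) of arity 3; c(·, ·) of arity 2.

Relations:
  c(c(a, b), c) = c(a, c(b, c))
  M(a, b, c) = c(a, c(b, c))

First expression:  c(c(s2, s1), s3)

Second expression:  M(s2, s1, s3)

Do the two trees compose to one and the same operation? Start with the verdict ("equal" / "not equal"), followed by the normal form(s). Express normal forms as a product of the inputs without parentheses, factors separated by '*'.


The first expression, normalized: s2 * s1 * s3
The second expression, normalized: s2 * s1 * s3
The forms coincide; equal.

equal: each reduces to s2 * s1 * s3


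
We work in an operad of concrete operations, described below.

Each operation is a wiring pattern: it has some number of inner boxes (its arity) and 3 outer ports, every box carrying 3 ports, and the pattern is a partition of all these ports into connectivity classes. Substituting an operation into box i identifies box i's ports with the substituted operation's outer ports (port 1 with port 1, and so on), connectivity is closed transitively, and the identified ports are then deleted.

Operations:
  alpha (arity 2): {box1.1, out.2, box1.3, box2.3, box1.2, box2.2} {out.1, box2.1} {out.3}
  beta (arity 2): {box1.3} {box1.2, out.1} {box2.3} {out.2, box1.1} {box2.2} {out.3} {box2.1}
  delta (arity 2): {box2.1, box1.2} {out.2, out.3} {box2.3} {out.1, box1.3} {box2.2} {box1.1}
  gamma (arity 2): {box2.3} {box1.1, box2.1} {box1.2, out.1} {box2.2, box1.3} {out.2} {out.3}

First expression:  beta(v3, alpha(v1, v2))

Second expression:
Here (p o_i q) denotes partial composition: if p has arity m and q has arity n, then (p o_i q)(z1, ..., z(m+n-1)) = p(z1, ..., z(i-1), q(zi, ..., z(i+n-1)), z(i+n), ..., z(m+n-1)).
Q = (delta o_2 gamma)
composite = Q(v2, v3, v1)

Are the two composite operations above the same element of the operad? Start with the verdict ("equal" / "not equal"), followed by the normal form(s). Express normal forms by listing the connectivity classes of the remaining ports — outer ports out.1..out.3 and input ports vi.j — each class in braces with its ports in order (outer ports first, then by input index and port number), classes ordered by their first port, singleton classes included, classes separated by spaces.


not equal; the first gives {out.1, v3.2} {out.2, v3.1} {out.3} {v1.1, v1.2, v1.3, v2.2, v2.3} {v2.1} {v3.3} and the second {out.1, v2.3} {out.2, out.3} {v1.1, v3.1} {v1.2, v3.3} {v1.3} {v2.1} {v2.2, v3.2}


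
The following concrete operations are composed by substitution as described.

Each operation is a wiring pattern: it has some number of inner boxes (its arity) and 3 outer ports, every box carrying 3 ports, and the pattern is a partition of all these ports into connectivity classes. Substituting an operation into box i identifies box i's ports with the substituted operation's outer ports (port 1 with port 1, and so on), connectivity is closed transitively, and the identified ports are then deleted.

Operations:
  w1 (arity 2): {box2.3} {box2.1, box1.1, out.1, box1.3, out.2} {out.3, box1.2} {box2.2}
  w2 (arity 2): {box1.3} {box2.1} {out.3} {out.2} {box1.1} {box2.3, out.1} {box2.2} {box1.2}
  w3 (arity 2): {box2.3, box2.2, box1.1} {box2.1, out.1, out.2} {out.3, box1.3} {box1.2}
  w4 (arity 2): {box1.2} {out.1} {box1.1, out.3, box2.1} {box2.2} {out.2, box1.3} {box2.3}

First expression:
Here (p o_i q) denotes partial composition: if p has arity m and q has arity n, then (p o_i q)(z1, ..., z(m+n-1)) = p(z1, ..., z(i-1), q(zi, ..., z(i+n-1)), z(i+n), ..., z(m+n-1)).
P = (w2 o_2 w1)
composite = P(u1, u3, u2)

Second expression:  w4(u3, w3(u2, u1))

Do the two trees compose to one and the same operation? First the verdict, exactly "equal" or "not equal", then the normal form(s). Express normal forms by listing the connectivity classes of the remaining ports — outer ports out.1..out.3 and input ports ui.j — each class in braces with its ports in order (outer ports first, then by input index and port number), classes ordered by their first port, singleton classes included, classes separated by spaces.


not equal: they reduce to {out.1, u3.2} {out.2} {out.3} {u1.1} {u1.2} {u1.3} {u2.1, u3.1, u3.3} {u2.2} {u2.3} and {out.1} {out.2, u3.3} {out.3, u1.1, u3.1} {u1.2, u1.3, u2.1} {u2.2} {u2.3} {u3.2}

Normal form of the first expression: {out.1, u3.2} {out.2} {out.3} {u1.1} {u1.2} {u1.3} {u2.1, u3.1, u3.3} {u2.2} {u2.3}
Normal form of the second expression: {out.1} {out.2, u3.3} {out.3, u1.1, u3.1} {u1.2, u1.3, u2.1} {u2.2} {u2.3} {u3.2}
No match — not equal.


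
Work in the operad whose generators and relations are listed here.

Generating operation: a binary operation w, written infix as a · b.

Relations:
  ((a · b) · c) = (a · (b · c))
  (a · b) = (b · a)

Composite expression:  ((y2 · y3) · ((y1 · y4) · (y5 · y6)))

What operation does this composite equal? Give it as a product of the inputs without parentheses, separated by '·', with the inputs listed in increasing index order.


y1 · y2 · y3 · y4 · y5 · y6

Key point: w commutes, so take the y-inputs in any fixed order.
(y2 · y3) flattens to y2 · y3
(y1 · y4) flattens to y1 · y4
(y5 · y6) flattens to y5 · y6
((y1 · y4) · (y5 · y6)) flattens to y1 · y4 · y5 · y6
((y2 · y3) · ((y1 · y4) · (y5 · y6))) flattens to y2 · y3 · y1 · y4 · y5 · y6
sorting the factors by input index: y1 · y2 · y3 · y4 · y5 · y6


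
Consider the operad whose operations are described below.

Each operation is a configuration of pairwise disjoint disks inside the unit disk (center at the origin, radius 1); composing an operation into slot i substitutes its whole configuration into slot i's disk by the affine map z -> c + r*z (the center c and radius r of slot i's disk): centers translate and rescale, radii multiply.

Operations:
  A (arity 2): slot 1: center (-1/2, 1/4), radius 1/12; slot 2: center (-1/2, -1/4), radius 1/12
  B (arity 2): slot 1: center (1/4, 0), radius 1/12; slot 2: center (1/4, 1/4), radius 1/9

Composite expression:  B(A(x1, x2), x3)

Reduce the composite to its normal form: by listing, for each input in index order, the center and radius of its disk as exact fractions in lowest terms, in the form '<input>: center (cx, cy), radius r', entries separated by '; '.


x1: center (5/24, 1/48), radius 1/144; x2: center (5/24, -1/48), radius 1/144; x3: center (1/4, 1/4), radius 1/9

Nesting under B composes maps z -> c + r*z down each x-path.
x1: after 2 affine steps, its disk has center (5/24, 1/48), radius 1/144
x2: after 2 affine steps, its disk has center (5/24, -1/48), radius 1/144
x3: after 1 affine step, its disk has center (1/4, 1/4), radius 1/9


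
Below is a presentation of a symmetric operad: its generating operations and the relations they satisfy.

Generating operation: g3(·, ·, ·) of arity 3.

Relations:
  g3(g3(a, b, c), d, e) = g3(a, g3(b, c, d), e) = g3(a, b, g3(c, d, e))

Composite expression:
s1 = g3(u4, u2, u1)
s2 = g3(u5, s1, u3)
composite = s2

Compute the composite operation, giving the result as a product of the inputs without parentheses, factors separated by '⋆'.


Associativity of g3 dissolves the nesting; only the u-input order survives.
g3(u4, u2, u1) flattens to u4 ⋆ u2 ⋆ u1
g3(u5, g3(u4, u2, u1), u3) flattens to u5 ⋆ u4 ⋆ u2 ⋆ u1 ⋆ u3

u5 ⋆ u4 ⋆ u2 ⋆ u1 ⋆ u3


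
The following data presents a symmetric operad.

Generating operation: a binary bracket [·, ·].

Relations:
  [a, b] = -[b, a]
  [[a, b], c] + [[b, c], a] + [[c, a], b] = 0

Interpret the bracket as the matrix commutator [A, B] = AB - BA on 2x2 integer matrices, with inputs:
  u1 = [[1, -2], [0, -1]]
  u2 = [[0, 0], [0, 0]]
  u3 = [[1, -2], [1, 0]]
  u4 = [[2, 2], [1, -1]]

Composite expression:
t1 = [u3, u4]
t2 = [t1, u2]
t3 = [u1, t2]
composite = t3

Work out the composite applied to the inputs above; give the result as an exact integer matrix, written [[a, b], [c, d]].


[[0, 0], [0, 0]]

[u3, u4] = [[-4, 8], [2, 4]]
[[u3, u4], u2] = [[0, 0], [0, 0]]
[u1, [[u3, u4], u2]] = [[0, 0], [0, 0]]


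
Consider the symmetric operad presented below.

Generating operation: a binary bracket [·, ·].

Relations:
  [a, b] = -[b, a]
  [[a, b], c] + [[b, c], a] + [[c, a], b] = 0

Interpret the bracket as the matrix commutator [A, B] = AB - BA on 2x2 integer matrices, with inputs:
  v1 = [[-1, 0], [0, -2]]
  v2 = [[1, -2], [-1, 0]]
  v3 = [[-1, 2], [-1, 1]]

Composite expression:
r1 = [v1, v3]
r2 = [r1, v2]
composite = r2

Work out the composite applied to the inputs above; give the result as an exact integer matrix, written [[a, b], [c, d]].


[[0, -2], [1, 0]]

[v1, v3] = [[0, 2], [1, 0]]
[[v1, v3], v2] = [[0, -2], [1, 0]]


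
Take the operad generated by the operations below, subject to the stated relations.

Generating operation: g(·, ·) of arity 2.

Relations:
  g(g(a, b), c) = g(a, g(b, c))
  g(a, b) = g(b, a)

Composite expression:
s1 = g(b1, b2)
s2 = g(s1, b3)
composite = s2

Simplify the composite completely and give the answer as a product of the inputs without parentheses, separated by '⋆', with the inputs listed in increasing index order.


b1 ⋆ b2 ⋆ b3

Shape and order are irrelevant to g; the b-input set decides.
g(b1, b2) flattens to b1 ⋆ b2
g(g(b1, b2), b3) flattens to b1 ⋆ b2 ⋆ b3
sorting the factors by input index: b1 ⋆ b2 ⋆ b3


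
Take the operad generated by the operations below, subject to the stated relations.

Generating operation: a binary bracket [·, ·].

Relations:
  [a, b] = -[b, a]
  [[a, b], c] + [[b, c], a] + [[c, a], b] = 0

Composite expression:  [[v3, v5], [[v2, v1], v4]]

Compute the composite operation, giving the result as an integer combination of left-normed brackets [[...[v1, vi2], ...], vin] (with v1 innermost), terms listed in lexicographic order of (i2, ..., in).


In the tensor algebra, words opening v1 carry the v1-anchored form.
Composite bracket: [[v3, v5], [[v2, v1], v4]]
Under [a, b] = ab - ba we get 16 signed associative words (2^4 = 16).
Keep just the words that open with v1:
  v1v2v4v3v5 (sign +1) contributes +[[[[v1, v2], v4], v3], v5]
  v1v2v4v5v3 (sign -1) contributes -[[[[v1, v2], v4], v5], v3]

[[[[v1, v2], v4], v3], v5] - [[[[v1, v2], v4], v5], v3]


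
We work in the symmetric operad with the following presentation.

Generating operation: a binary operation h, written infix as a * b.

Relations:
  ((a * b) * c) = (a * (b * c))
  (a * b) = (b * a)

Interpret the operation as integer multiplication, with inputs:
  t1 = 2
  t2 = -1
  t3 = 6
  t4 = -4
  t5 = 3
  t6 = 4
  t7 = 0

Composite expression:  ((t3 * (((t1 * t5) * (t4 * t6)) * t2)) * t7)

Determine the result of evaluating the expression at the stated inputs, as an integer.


0

(t1 * t5) = 6
(t4 * t6) = -16
((t1 * t5) * (t4 * t6)) = -96
(((t1 * t5) * (t4 * t6)) * t2) = 96
(t3 * (((t1 * t5) * (t4 * t6)) * t2)) = 576
((t3 * (((t1 * t5) * (t4 * t6)) * t2)) * t7) = 0
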